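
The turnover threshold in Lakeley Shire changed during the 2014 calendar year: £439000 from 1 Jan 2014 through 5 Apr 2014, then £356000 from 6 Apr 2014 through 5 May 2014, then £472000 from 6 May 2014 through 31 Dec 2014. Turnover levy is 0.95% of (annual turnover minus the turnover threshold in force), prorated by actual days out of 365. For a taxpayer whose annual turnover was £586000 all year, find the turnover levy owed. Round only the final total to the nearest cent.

£1255.17

1 Jan – 5 Apr 2014: 95 days, exemption £439000 → (£586000 − £439000) × 0.95% × 95/365 = £363.4726
6 Apr – 5 May 2014: 30 days, exemption £356000 → (£586000 − £356000) × 0.95% × 30/365 = £179.5890
6 May – 31 Dec 2014: 240 days, exemption £472000 → (£586000 − £472000) × 0.95% × 240/365 = £712.1096
Total = £1255.1712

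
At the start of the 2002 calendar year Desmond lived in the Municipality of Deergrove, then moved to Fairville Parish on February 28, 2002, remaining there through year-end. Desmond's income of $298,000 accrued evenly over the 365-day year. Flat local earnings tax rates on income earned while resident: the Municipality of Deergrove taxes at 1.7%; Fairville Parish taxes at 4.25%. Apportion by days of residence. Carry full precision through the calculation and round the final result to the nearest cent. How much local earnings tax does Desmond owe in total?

The Municipality of Deergrove, January 1 – February 27, 2002: 58 days → $298,000 × 1.7% × 58/365 = $805.0082
Fairville Parish, February 28 – December 31, 2002: 307 days → $298,000 × 4.25% × 307/365 = $10,652.4795
Total = $11,457.4877

$11,457.49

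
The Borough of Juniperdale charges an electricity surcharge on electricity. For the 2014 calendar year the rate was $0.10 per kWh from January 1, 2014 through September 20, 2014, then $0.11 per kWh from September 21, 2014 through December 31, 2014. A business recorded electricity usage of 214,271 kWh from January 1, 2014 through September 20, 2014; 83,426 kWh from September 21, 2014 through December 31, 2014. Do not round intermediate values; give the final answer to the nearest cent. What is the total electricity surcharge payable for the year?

January 1 – September 20, 2014: 214,271 kWh at $0.10/kWh → $21,427.10
September 21 – December 31, 2014: 83,426 kWh at $0.11/kWh → $9,176.86

$30,603.96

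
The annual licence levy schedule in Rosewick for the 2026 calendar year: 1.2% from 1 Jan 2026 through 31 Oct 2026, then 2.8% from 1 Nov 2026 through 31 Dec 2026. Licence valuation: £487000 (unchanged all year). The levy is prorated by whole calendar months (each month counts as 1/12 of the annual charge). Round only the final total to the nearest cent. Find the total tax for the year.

£7142.67

1 Jan – 31 Oct 2026: 10 months at 1.2% → £487000 × 1.2% × 10/12 = £4870.0000
1 Nov – 31 Dec 2026: 2 months at 2.8% → £487000 × 2.8% × 2/12 = £2272.6667
Total = £7142.6667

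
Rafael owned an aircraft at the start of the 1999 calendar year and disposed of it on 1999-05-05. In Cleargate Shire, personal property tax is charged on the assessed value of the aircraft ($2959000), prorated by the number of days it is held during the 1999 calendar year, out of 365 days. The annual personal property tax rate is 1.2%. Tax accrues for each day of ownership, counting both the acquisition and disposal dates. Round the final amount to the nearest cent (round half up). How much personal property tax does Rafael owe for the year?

Days held (1999-01-01 to 1999-05-05): 125 out of 365
Tax = $2959000 × 1.2% × 125/365 = $12160.2740

$12160.27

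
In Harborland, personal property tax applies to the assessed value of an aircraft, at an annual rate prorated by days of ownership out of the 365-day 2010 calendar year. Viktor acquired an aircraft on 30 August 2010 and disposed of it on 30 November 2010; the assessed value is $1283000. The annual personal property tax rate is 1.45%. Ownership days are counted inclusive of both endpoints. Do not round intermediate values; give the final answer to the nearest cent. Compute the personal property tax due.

$4740.07

Days held (30 August – 30 November 2010): 93 out of 365
Tax = $1283000 × 1.45% × 93/365 = $4740.0699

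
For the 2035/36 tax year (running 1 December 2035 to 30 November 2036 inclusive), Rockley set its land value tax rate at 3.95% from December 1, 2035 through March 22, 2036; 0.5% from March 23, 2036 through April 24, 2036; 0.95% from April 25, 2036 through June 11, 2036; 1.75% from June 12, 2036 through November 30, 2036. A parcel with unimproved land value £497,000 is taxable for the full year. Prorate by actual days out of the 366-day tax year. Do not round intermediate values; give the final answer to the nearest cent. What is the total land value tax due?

December 1, 2035 – March 22, 2036: 113 days at 3.95% → £497,000 × 3.95% × 113/366 = £6,061.0915
March 23 – April 24, 2036: 33 days at 0.5% → £497,000 × 0.5% × 33/366 = £224.0574
April 25 – June 11, 2036: 48 days at 0.95% → £497,000 × 0.95% × 48/366 = £619.2131
June 12 – November 30, 2036: 172 days at 1.75% → £497,000 × 1.75% × 172/366 = £4,087.3497
Total = £10,991.7117

£10,991.71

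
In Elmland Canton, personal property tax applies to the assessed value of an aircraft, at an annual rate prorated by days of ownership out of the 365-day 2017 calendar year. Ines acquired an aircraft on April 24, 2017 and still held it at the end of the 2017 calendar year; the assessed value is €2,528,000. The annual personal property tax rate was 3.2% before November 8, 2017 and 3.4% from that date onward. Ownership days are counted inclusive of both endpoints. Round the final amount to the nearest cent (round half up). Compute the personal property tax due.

April 24 – November 7, 2017: 198 days at 3.2% → €2,528,000 × 3.2% × 198/365 = €43,883.3096
November 8 – December 31, 2017: 54 days at 3.4% → €2,528,000 × 3.4% × 54/365 = €12,716.1863
Total = €56,599.4959

€56,599.50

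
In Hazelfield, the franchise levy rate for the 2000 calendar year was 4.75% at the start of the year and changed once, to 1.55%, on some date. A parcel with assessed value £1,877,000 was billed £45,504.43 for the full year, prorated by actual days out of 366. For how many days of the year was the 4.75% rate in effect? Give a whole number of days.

100 days

Let d = days at the first rate; then 366 − d days at the second rate.
£1,877,000 × [4.75%·d + 1.55%·(366−d)] / 366 = £45,504.43
Solving gives d = 100, so the new rate took effect on 10 Apr 2000.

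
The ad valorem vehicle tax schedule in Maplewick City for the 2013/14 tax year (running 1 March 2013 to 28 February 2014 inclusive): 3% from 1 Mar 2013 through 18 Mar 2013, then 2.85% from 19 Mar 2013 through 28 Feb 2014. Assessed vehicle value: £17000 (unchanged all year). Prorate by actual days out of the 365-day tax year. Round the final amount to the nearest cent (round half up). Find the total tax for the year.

1 Mar – 18 Mar 2013: 18 days at 3% → £17000 × 3% × 18/365 = £25.1507
19 Mar 2013 – 28 Feb 2014: 347 days at 2.85% → £17000 × 2.85% × 347/365 = £460.6068
Total = £485.7575

£485.76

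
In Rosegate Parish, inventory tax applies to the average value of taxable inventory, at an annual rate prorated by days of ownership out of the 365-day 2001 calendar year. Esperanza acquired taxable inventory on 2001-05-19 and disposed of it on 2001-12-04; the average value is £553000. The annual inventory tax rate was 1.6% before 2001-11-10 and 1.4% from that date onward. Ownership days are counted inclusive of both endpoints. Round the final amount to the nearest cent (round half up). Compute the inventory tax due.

£4772.47

2001-05-19 to 2001-11-09: 175 days at 1.6% → £553000 × 1.6% × 175/365 = £4242.1918
2001-11-10 to 2001-12-04: 25 days at 1.4% → £553000 × 1.4% × 25/365 = £530.2740
Total = £4772.4658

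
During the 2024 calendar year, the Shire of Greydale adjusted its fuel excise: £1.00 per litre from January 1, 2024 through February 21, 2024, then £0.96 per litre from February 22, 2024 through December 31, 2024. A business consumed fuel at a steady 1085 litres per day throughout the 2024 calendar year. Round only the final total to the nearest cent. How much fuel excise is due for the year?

January 1 – February 21, 2024: 52 days × 1085 litres/day = 56,420 litres at £1.00/litre → £56,420.00
February 22 – December 31, 2024: 314 days × 1085 litres/day = 340,690 litres at £0.96/litre → £327,062.40

£383,482.40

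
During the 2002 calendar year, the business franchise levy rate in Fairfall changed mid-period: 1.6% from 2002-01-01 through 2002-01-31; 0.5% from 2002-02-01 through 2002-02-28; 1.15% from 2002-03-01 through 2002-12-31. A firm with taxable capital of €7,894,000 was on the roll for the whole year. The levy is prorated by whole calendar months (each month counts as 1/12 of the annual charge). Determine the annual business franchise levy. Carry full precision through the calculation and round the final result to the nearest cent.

€89,465.33

2002-01-01 to 2002-01-31: 1 month at 1.6% → €7,894,000 × 1.6% × 1/12 = €10,525.3333
2002-02-01 to 2002-02-28: 1 month at 0.5% → €7,894,000 × 0.5% × 1/12 = €3,289.1667
2002-03-01 to 2002-12-31: 10 months at 1.15% → €7,894,000 × 1.15% × 10/12 = €75,650.8333
Total = €89,465.3333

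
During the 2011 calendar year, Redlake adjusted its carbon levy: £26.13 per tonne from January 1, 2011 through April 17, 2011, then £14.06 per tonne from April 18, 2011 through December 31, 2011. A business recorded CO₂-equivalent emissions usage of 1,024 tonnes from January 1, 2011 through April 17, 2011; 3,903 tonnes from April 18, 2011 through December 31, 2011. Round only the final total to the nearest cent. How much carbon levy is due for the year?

£81,633.30

January 1 – April 17, 2011: 1,024 tonnes at £26.13/tonne → £26,757.12
April 18 – December 31, 2011: 3,903 tonnes at £14.06/tonne → £54,876.18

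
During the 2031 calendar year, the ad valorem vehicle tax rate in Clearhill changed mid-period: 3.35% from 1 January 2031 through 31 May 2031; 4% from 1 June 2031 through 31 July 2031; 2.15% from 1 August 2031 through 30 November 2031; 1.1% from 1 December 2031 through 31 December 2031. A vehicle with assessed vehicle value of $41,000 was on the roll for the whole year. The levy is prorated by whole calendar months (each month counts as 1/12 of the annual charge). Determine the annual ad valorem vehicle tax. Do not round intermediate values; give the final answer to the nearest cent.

1 January – 31 May 2031: 5 months at 3.35% → $41,000 × 3.35% × 5/12 = $572.2917
1 June – 31 July 2031: 2 months at 4% → $41,000 × 4% × 2/12 = $273.3333
1 August – 30 November 2031: 4 months at 2.15% → $41,000 × 2.15% × 4/12 = $293.8333
1 December – 31 December 2031: 1 month at 1.1% → $41,000 × 1.1% × 1/12 = $37.5833
Total = $1,177.0417

$1,177.04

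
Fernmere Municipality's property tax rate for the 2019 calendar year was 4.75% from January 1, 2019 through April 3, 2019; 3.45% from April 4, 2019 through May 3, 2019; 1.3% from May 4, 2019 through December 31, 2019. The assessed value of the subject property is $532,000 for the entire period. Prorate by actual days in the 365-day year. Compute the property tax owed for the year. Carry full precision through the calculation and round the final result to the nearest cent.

January 1 – April 3, 2019: 93 days at 4.75% → $532,000 × 4.75% × 93/365 = $6,438.6575
April 4 – May 3, 2019: 30 days at 3.45% → $532,000 × 3.45% × 30/365 = $1,508.5479
May 4 – December 31, 2019: 242 days at 1.3% → $532,000 × 1.3% × 242/365 = $4,585.4027
Total = $12,532.6082

$12,532.61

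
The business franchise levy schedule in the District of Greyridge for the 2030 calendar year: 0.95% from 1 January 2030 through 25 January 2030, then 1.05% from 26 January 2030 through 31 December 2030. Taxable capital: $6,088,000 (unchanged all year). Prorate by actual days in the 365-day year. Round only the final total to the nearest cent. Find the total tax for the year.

1 January – 25 January 2030: 25 days at 0.95% → $6,088,000 × 0.95% × 25/365 = $3,961.3699
26 January – 31 December 2030: 340 days at 1.05% → $6,088,000 × 1.05% × 340/365 = $59,545.6438
Total = $63,507.0137

$63,507.01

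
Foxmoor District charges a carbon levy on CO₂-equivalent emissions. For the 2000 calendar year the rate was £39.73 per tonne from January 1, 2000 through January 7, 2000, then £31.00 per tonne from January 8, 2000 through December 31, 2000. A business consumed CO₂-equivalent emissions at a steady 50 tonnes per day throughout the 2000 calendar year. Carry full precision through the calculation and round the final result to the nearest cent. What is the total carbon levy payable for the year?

January 1 – January 7, 2000: 7 days × 50 tonnes/day = 350 tonnes at £39.73/tonne → £13905.50
January 8 – December 31, 2000: 359 days × 50 tonnes/day = 17,950 tonnes at £31.00/tonne → £556450.00

£570355.50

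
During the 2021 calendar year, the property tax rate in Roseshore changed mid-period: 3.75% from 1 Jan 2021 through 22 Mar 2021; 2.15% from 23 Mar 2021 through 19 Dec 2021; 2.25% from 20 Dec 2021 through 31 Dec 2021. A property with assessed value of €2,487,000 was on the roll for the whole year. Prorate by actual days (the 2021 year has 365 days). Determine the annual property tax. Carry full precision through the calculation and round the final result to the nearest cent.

€62,382.82

1 Jan – 22 Mar 2021: 81 days at 3.75% → €2,487,000 × 3.75% × 81/365 = €20,696.6096
23 Mar – 19 Dec 2021: 272 days at 2.15% → €2,487,000 × 2.15% × 272/365 = €39,846.5096
20 Dec – 31 Dec 2021: 12 days at 2.25% → €2,487,000 × 2.25% × 12/365 = €1,839.6986
Total = €62,382.8178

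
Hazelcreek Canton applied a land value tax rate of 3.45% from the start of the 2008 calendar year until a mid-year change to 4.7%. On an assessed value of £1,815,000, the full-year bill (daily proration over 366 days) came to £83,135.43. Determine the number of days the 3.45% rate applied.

Let d = days at the first rate; then 366 − d days at the second rate.
£1,815,000 × [3.45%·d + 4.7%·(366−d)] / 366 = £83,135.43
Solving gives d = 35, so the new rate took effect on February 5, 2008.

35 days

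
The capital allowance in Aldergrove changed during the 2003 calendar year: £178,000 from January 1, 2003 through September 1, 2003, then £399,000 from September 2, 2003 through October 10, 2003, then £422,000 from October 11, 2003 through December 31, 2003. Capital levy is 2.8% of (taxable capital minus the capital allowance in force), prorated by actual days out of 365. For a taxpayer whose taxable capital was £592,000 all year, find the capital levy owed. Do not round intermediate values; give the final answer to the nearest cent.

£9,395.96

January 1 – September 1, 2003: 244 days, exemption £178,000 → (£592,000 − £178,000) × 2.8% × 244/365 = £7,749.1726
September 2 – October 10, 2003: 39 days, exemption £399,000 → (£592,000 − £399,000) × 2.8% × 39/365 = £577.4137
October 11 – December 31, 2003: 82 days, exemption £422,000 → (£592,000 − £422,000) × 2.8% × 82/365 = £1,069.3699
Total = £9,395.9562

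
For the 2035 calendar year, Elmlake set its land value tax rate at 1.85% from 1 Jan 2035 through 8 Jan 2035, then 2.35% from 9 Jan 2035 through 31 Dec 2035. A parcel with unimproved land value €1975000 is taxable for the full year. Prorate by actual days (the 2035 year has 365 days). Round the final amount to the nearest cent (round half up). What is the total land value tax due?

1 Jan – 8 Jan 2035: 8 days at 1.85% → €1975000 × 1.85% × 8/365 = €800.8219
9 Jan – 31 Dec 2035: 357 days at 2.35% → €1975000 × 2.35% × 357/365 = €45395.2397
Total = €46196.0616

€46196.06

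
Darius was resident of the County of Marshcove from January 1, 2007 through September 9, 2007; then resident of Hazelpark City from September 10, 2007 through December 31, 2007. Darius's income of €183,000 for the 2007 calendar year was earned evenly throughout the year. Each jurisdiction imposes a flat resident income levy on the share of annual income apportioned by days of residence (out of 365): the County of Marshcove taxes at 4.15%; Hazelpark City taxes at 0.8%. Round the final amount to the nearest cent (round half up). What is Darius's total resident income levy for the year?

The County of Marshcove, January 1 – September 9, 2007: 252 days → €183,000 × 4.15% × 252/365 = €5,243.3260
Hazelpark City, September 10 – December 31, 2007: 113 days → €183,000 × 0.8% × 113/365 = €453.2384
Total = €5,696.5644

€5,696.56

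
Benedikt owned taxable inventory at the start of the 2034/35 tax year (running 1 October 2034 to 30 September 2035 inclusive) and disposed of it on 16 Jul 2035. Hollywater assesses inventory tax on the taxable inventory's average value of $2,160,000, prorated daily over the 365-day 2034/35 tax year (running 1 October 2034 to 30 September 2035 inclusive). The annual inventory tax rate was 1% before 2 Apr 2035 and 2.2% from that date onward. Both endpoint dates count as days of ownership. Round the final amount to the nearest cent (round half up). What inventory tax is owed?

$24,629.92

1 Oct 2034 – 1 Apr 2035: 183 days at 1% → $2,160,000 × 1% × 183/365 = $10,829.5890
2 Apr – 16 Jul 2035: 106 days at 2.2% → $2,160,000 × 2.2% × 106/365 = $13,800.3288
Total = $24,629.9178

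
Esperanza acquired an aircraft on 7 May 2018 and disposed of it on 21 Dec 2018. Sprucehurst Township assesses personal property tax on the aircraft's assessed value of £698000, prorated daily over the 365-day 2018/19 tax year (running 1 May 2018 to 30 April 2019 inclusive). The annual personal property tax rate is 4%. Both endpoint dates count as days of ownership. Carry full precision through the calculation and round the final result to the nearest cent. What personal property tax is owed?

Days held (7 May – 21 Dec 2018): 229 out of 365
Tax = £698000 × 4% × 229/365 = £17516.9315

£17516.93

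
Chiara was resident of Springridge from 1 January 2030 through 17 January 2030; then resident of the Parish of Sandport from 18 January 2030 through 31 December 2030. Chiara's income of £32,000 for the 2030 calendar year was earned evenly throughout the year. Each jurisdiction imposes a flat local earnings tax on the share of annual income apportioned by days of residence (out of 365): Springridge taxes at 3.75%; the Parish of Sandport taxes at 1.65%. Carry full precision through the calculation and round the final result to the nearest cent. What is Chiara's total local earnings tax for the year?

£559.30

Springridge, 1 January – 17 January 2030: 17 days → £32,000 × 3.75% × 17/365 = £55.8904
The Parish of Sandport, 18 January – 31 December 2030: 348 days → £32,000 × 1.65% × 348/365 = £503.4082
Total = £559.2986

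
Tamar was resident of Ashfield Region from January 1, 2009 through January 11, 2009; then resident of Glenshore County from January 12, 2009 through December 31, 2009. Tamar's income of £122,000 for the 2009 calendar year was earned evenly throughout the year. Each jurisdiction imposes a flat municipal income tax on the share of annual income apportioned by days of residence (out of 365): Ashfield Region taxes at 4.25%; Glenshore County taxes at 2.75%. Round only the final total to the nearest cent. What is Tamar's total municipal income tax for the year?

Ashfield Region, January 1 – January 11, 2009: 11 days → £122,000 × 4.25% × 11/365 = £156.2603
Glenshore County, January 12 – December 31, 2009: 354 days → £122,000 × 2.75% × 354/365 = £3,253.8904
Total = £3,410.1507

£3,410.15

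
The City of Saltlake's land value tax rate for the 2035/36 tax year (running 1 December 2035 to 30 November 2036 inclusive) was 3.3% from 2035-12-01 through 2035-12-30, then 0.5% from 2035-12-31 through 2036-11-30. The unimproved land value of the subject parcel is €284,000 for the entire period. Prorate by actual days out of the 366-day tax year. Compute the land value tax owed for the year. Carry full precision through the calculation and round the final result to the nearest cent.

2035-12-01 to 2035-12-30: 30 days at 3.3% → €284,000 × 3.3% × 30/366 = €768.1967
2035-12-31 to 2036-11-30: 336 days at 0.5% → €284,000 × 0.5% × 336/366 = €1,303.6066
Total = €2,071.8033

€2,071.80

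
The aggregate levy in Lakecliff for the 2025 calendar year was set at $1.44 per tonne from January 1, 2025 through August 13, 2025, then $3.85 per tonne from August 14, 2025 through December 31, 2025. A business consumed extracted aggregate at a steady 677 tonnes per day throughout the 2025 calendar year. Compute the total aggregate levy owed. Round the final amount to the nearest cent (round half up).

January 1 – August 13, 2025: 225 days × 677 tonnes/day = 152,325 tonnes at $1.44/tonne → $219348.00
August 14 – December 31, 2025: 140 days × 677 tonnes/day = 94,780 tonnes at $3.85/tonne → $364903.00

$584251.00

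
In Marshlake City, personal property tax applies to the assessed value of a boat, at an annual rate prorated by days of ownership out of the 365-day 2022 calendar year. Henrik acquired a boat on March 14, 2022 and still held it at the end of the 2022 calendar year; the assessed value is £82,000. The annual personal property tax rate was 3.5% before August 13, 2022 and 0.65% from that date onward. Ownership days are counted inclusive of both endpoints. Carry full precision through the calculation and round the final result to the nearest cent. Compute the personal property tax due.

£1,401.08

March 14 – August 12, 2022: 152 days at 3.5% → £82,000 × 3.5% × 152/365 = £1,195.1781
August 13 – December 31, 2022: 141 days at 0.65% → £82,000 × 0.65% × 141/365 = £205.8986
Total = £1,401.0767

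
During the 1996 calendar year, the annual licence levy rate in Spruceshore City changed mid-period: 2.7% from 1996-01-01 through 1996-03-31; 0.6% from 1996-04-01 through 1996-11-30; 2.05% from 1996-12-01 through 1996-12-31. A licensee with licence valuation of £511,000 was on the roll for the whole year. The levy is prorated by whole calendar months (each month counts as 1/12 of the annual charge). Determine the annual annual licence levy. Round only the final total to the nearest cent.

1996-01-01 to 1996-03-31: 3 months at 2.7% → £511,000 × 2.7% × 3/12 = £3,449.2500
1996-04-01 to 1996-11-30: 8 months at 0.6% → £511,000 × 0.6% × 8/12 = £2,044.0000
1996-12-01 to 1996-12-31: 1 month at 2.05% → £511,000 × 2.05% × 1/12 = £872.9583
Total = £6,366.2083

£6,366.21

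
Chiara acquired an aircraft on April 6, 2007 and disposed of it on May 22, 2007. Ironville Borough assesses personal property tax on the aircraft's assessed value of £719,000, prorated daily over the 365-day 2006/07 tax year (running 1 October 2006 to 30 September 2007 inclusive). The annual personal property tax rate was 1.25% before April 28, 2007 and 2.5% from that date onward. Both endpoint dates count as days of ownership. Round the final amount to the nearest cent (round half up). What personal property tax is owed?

April 6 – April 27, 2007: 22 days at 1.25% → £719,000 × 1.25% × 22/365 = £541.7123
April 28 – May 22, 2007: 25 days at 2.5% → £719,000 × 2.5% × 25/365 = £1,231.1644
Total = £1,772.8767

£1,772.88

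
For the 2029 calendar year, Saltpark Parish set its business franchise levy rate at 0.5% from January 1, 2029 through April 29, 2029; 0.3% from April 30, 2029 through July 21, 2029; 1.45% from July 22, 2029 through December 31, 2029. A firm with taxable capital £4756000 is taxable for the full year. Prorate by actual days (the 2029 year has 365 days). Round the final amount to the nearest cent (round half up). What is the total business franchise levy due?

January 1 – April 29, 2029: 119 days at 0.5% → £4756000 × 0.5% × 119/365 = £7752.9315
April 30 – July 21, 2029: 83 days at 0.3% → £4756000 × 0.3% × 83/365 = £3244.5041
July 22 – December 31, 2029: 163 days at 1.45% → £4756000 × 1.45% × 163/365 = £30796.7288
Total = £41794.1644

£41794.16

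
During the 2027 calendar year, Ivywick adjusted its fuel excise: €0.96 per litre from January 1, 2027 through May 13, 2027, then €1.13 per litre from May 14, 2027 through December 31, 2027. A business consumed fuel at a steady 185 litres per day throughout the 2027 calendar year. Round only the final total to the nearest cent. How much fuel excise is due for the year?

January 1 – May 13, 2027: 133 days × 185 litres/day = 24,605 litres at €0.96/litre → €23620.80
May 14 – December 31, 2027: 232 days × 185 litres/day = 42,920 litres at €1.13/litre → €48499.60

€72120.40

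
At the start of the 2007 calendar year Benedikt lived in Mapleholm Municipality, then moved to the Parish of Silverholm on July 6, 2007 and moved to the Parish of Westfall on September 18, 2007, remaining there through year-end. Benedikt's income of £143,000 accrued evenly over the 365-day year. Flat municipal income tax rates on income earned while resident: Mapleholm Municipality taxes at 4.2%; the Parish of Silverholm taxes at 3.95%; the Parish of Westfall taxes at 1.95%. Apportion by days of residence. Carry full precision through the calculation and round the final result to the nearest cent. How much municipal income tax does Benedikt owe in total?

£5,007.94

Mapleholm Municipality, January 1 – July 5, 2007: 186 days → £143,000 × 4.2% × 186/365 = £3,060.5918
The Parish of Silverholm, July 6 – September 17, 2007: 74 days → £143,000 × 3.95% × 74/365 = £1,145.1753
The Parish of Westfall, September 18 – December 31, 2007: 105 days → £143,000 × 1.95% × 105/365 = £802.1712
Total = £5,007.9384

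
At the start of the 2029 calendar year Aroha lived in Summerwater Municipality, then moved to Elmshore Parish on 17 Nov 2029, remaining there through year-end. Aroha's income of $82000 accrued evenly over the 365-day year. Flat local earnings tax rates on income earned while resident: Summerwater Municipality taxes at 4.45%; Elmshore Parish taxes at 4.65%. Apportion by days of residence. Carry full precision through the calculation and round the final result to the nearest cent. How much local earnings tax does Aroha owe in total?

Summerwater Municipality, 1 Jan – 16 Nov 2029: 320 days → $82000 × 4.45% × 320/365 = $3199.1233
Elmshore Parish, 17 Nov – 31 Dec 2029: 45 days → $82000 × 4.65% × 45/365 = $470.0959
Total = $3669.2192

$3669.22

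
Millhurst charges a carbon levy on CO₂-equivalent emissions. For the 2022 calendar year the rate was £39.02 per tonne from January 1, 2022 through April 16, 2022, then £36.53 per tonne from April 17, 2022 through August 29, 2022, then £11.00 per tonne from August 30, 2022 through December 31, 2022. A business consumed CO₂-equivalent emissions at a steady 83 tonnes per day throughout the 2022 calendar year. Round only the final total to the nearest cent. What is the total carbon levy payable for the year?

January 1 – April 16, 2022: 106 days × 83 tonnes/day = 8,798 tonnes at £39.02/tonne → £343,297.96
April 17 – August 29, 2022: 135 days × 83 tonnes/day = 11,205 tonnes at £36.53/tonne → £409,318.65
August 30 – December 31, 2022: 124 days × 83 tonnes/day = 10,292 tonnes at £11.00/tonne → £113,212.00

£865,828.61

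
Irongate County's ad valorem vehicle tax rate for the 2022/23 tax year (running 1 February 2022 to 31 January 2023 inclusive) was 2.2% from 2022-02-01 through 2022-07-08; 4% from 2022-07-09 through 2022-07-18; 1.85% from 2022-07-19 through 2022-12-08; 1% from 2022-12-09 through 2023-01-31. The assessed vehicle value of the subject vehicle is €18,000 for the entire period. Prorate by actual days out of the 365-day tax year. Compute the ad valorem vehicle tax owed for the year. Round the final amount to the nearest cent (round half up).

2022-02-01 to 2022-07-08: 158 days at 2.2% → €18,000 × 2.2% × 158/365 = €171.4192
2022-07-09 to 2022-07-18: 10 days at 4% → €18,000 × 4% × 10/365 = €19.7260
2022-07-19 to 2022-12-08: 143 days at 1.85% → €18,000 × 1.85% × 143/365 = €130.4630
2022-12-09 to 2023-01-31: 54 days at 1% → €18,000 × 1% × 54/365 = €26.6301
Total = €348.2384

€348.24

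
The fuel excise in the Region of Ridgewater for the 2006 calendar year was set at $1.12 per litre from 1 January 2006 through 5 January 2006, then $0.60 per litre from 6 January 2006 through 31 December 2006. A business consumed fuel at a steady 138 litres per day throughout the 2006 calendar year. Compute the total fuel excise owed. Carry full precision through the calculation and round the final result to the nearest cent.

$30,580.80

1 January – 5 January 2006: 5 days × 138 litres/day = 690 litres at $1.12/litre → $772.80
6 January – 31 December 2006: 360 days × 138 litres/day = 49,680 litres at $0.60/litre → $29,808.00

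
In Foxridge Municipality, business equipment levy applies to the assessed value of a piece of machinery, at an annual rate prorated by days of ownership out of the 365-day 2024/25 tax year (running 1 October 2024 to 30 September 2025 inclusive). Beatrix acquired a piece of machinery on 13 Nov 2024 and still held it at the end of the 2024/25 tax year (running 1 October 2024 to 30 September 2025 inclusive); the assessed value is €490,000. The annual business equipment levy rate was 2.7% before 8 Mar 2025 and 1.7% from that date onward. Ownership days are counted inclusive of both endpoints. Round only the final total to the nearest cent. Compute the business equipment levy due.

13 Nov 2024 – 7 Mar 2025: 115 days at 2.7% → €490,000 × 2.7% × 115/365 = €4,168.3562
8 Mar – 30 Sep 2025: 207 days at 1.7% → €490,000 × 1.7% × 207/365 = €4,724.1370
Total = €8,892.4932

€8,892.49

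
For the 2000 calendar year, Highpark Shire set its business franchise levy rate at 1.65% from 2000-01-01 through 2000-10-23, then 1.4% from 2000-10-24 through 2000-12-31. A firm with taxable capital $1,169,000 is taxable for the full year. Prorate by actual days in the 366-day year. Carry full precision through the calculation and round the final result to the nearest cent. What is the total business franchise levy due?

$18,737.54

2000-01-01 to 2000-10-23: 297 days at 1.65% → $1,169,000 × 1.65% × 297/366 = $15,652.1434
2000-10-24 to 2000-12-31: 69 days at 1.4% → $1,169,000 × 1.4% × 69/366 = $3,085.3934
Total = $18,737.5369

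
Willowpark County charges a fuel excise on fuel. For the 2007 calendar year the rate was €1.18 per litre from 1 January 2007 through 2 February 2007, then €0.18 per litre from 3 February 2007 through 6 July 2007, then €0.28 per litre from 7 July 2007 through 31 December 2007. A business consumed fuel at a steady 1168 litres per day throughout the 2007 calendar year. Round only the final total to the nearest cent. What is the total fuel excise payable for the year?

1 January – 2 February 2007: 33 days × 1168 litres/day = 38,544 litres at €1.18/litre → €45481.92
3 February – 6 July 2007: 154 days × 1168 litres/day = 179,872 litres at €0.18/litre → €32376.96
7 July – 31 December 2007: 178 days × 1168 litres/day = 207,904 litres at €0.28/litre → €58213.12

€136072.00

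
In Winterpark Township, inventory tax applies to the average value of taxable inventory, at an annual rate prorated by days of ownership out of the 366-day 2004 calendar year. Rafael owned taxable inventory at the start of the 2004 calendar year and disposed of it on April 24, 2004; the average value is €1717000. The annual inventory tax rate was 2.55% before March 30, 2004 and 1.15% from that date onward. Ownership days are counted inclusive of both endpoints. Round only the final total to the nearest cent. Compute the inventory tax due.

January 1 – March 29, 2004: 89 days at 2.55% → €1717000 × 2.55% × 89/366 = €10646.8074
March 30 – April 24, 2004: 26 days at 1.15% → €1717000 × 1.15% × 26/366 = €1402.6858
Total = €12049.4932

€12049.49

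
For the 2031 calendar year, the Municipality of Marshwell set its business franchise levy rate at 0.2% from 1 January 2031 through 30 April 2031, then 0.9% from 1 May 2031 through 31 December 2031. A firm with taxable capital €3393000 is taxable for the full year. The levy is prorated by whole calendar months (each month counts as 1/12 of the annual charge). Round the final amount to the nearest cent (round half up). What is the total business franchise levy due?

€22620.00

1 January – 30 April 2031: 4 months at 0.2% → €3393000 × 0.2% × 4/12 = €2262.0000
1 May – 31 December 2031: 8 months at 0.9% → €3393000 × 0.9% × 8/12 = €20358.0000
Total = €22620.0000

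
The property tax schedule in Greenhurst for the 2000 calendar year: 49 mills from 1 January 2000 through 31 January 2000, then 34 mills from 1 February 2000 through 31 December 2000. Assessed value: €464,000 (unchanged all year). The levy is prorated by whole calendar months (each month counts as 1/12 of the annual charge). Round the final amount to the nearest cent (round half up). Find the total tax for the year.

1 January – 31 January 2000: 1 month at 49 mills → €464,000 × 4.9% × 1/12 = €1,894.6667
1 February – 31 December 2000: 11 months at 34 mills → €464,000 × 3.4% × 11/12 = €14,461.3333
Total = €16,356.0000

€16,356.00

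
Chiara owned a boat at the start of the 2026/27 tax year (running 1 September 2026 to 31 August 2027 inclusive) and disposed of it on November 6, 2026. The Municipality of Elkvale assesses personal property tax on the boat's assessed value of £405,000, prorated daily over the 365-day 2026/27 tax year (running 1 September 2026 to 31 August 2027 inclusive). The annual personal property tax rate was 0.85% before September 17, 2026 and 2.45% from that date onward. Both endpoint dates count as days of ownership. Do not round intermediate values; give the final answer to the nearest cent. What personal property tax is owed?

£1,537.34

September 1 – September 16, 2026: 16 days at 0.85% → £405,000 × 0.85% × 16/365 = £150.9041
September 17 – November 6, 2026: 51 days at 2.45% → £405,000 × 2.45% × 51/365 = £1,386.4315
Total = £1,537.3356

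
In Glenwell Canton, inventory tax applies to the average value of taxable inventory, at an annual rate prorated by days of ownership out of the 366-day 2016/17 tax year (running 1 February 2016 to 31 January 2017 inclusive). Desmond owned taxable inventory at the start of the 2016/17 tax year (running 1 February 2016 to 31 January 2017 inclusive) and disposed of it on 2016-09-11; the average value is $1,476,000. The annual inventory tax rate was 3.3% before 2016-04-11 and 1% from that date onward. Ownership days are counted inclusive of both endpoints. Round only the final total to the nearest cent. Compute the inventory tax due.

$15,526.23

2016-02-01 to 2016-04-10: 70 days at 3.3% → $1,476,000 × 3.3% × 70/366 = $9,315.7377
2016-04-11 to 2016-09-11: 154 days at 1% → $1,476,000 × 1% × 154/366 = $6,210.4918
Total = $15,526.2295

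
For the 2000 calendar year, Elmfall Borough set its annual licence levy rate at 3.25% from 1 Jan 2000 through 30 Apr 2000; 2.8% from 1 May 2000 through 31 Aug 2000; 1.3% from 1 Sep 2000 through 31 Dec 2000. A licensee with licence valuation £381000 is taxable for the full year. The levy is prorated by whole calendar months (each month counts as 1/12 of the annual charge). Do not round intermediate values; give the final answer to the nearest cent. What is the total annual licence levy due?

£9334.50

1 Jan – 30 Apr 2000: 4 months at 3.25% → £381000 × 3.25% × 4/12 = £4127.5000
1 May – 31 Aug 2000: 4 months at 2.8% → £381000 × 2.8% × 4/12 = £3556.0000
1 Sep – 31 Dec 2000: 4 months at 1.3% → £381000 × 1.3% × 4/12 = £1651.0000
Total = £9334.5000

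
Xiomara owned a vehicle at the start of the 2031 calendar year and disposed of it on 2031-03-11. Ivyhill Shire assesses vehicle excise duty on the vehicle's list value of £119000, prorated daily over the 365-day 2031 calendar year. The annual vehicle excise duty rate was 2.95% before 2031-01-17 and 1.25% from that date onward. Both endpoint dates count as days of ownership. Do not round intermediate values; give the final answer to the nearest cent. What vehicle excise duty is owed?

2031-01-01 to 2031-01-16: 16 days at 2.95% → £119000 × 2.95% × 16/365 = £153.8849
2031-01-17 to 2031-03-11: 54 days at 1.25% → £119000 × 1.25% × 54/365 = £220.0685
Total = £373.9534

£373.95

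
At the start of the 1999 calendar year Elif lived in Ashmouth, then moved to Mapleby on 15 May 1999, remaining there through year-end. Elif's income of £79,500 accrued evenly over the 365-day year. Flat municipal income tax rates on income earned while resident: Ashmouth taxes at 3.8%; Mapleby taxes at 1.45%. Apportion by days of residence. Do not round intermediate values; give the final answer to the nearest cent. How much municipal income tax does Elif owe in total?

£1,838.63

Ashmouth, 1 January – 14 May 1999: 134 days → £79,500 × 3.8% × 134/365 = £1,109.0795
Mapleby, 15 May – 31 December 1999: 231 days → £79,500 × 1.45% × 231/365 = £729.5486
Total = £1,838.6281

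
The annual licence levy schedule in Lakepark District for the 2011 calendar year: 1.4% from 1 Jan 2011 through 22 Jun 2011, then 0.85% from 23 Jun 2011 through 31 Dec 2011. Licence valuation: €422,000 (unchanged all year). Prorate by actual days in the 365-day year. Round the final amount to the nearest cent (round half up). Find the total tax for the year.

1 Jan – 22 Jun 2011: 173 days at 1.4% → €422,000 × 1.4% × 173/365 = €2,800.2301
23 Jun – 31 Dec 2011: 192 days at 0.85% → €422,000 × 0.85% × 192/365 = €1,886.8603
Total = €4,687.0904

€4,687.09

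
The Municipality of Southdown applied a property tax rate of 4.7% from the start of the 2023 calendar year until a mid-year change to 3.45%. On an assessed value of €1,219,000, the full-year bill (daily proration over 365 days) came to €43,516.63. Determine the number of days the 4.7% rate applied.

Let d = days at the first rate; then 365 − d days at the second rate.
€1,219,000 × [4.7%·d + 3.45%·(365−d)] / 365 = €43,516.63
Solving gives d = 35, so the new rate took effect on 5 February 2023.

35 days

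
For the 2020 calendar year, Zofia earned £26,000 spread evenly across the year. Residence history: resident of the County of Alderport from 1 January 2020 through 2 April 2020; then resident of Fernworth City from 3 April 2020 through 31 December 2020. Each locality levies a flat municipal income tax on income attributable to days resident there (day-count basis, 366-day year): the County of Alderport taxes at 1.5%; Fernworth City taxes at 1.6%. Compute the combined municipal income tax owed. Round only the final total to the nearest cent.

The County of Alderport, 1 January – 2 April 2020: 93 days → £26,000 × 1.5% × 93/366 = £99.0984
Fernworth City, 3 April – 31 December 2020: 273 days → £26,000 × 1.6% × 273/366 = £310.2951
Total = £409.3934

£409.39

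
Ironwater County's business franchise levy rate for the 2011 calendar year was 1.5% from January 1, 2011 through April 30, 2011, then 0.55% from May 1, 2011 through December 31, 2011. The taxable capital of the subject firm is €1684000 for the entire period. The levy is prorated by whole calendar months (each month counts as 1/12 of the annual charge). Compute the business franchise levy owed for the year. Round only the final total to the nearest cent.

€14594.67

January 1 – April 30, 2011: 4 months at 1.5% → €1684000 × 1.5% × 4/12 = €8420.0000
May 1 – December 31, 2011: 8 months at 0.55% → €1684000 × 0.55% × 8/12 = €6174.6667
Total = €14594.6667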